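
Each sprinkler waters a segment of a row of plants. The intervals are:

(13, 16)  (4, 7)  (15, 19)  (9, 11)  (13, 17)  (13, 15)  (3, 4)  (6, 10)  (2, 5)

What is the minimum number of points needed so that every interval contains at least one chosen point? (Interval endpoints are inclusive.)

3

By right end: [3,4]  [2,5]  [4,7]  [6,10]  [9,11]  [13,15]  [13,16]  [13,17]  [15,19]
[3,4] uncovered → point at 4; [6,10] uncovered → point at 10; [13,15] uncovered → point at 15.
Points: 4, 10, 15 (3 total).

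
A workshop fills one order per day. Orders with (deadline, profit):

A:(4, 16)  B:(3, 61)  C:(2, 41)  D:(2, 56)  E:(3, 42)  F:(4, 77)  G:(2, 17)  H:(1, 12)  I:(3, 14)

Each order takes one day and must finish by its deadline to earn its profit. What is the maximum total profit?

236

Take jobs in profit order; each goes to the latest open slot no later than its deadline.
By profit: F(d4,77), B(d3,61), D(d2,56), E(d3,42), C(d2,41), G(d2,17), A(d4,16), I(d3,14), H(d1,12)
F→slot 4; B→slot 3; D→slot 2; E→slot 1; C skipped; G skipped; A skipped; I skipped; H skipped.
Profit = 42 + 56 + 61 + 77 = 236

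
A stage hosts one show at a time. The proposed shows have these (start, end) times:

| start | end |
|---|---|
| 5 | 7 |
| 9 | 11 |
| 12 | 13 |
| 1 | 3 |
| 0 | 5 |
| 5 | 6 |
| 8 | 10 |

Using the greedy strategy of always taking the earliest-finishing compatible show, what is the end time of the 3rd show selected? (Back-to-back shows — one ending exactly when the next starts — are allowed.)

Greedy by earliest finish: after sorting by end time, pick each interval compatible with the last pick.
By end time: (1,3), (0,5), (5,6), (5,7), (8,10), (9,11), (12,13).
Pick (1,3); next start ≥ 3 → (5,6); next start ≥ 6 → (8,10); next start ≥ 10 → (12,13).
Selected: (1,3) (5,6) (8,10) (12,13)

10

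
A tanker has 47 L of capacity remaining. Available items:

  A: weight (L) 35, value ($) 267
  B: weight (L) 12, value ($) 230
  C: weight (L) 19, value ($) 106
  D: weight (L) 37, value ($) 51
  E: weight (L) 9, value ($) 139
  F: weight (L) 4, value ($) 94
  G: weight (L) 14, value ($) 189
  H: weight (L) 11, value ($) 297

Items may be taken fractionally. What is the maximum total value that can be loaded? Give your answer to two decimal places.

908.50

Sort by value per unit weight and fill in that order.
Ratios (sorted): H 27.00, F 23.50, B 19.17, E 15.44, G 13.50, A 7.63, C 5.58, D 1.38
take H (11 @ 297); take F (4 @ 94); take B (12 @ 230); take E (9 @ 139); take 11/14 of G → 148.50. Capacity used 47/47.
Total value = 908.50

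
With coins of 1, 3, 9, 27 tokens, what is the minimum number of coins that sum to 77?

77 = 2×27 + 2×9 + 1×3 + 2×1
Total coins = 2 + 2 + 1 + 2 = 7

7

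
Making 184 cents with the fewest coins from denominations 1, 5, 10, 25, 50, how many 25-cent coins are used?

Use the largest denomination that fits, subtract, and repeat.
184 = 3×50 + 1×25 + 1×5 + 4×1
Count of 25: 1

1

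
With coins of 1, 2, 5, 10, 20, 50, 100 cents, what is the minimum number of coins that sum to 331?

Greedy: take as many of the largest coin as possible, then repeat with the remainder.
331 = 3×100 + 1×20 + 1×10 + 1×1
Total coins = 3 + 1 + 1 + 1 = 6

6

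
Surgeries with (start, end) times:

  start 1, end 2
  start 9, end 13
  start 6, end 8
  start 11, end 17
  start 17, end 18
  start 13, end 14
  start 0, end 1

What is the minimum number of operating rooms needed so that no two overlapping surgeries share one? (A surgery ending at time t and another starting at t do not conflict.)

2

Count concurrent intervals with a sweep; the peak is the room count.
starts: [0, 1, 6, 9, 11, 13, 17]
ends:   [1, 2, 8, 13, 14, 17, 18]
s0→1 e1→0 s1→1 e2→0 s6→1 e8→0 s9→1 s11→2  — peak 2.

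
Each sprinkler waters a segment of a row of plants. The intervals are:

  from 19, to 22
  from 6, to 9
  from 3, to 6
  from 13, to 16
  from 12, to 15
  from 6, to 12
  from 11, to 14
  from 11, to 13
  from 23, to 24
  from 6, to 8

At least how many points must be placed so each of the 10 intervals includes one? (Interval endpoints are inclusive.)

4

Process intervals by earliest right end; each time one isn't hit yet, stab at its right endpoint.
By right end: [3,6]  [6,8]  [6,9]  [6,12]  [11,13]  [11,14]  [12,15]  [13,16]  [19,22]  [23,24]
[3,6] uncovered → point at 6; [11,13] uncovered → point at 13; [19,22] uncovered → point at 22; [23,24] uncovered → point at 24.
Points: 6, 13, 22, 24 (4 total).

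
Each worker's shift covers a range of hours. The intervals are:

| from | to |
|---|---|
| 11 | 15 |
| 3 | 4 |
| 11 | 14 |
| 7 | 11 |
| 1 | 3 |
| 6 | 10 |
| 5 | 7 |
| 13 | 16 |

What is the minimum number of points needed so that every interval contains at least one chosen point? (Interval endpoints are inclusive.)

3

Sort by right endpoint; whenever an interval is uncovered, place a point at its right end.
Sorted: [1,3] [3,4] [5,7] [6,10] [7,11] [11,14] [11,15] [13,16]
{[1,3],[3,4]} hit by 3; {[5,7],[6,10],[7,11]} hit by 7; {[11,14],[11,15],[13,16]} hit by 14.
Points: 3, 7, 14 (3 total).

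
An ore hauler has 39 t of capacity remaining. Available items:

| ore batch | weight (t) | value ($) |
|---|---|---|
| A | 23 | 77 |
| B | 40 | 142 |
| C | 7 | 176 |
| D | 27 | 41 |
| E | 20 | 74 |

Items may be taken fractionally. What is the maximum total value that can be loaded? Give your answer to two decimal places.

Order: C (176/7=25.14) > E (74/20=3.70) > B (142/40=3.55) > A (77/23=3.35) > D (41/27=1.52)
Fill: take C (7 @ 176) → take E (20 @ 74) → take 12/40 of B → 42.60; 39/39 used.
Total value = 292.60

292.60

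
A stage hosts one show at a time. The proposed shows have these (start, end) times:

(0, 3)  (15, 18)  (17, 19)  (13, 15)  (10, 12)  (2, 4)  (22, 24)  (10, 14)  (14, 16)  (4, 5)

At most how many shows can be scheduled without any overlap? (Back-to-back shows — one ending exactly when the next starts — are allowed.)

Order by finish time; keep every interval that doesn't clash with the previous kept one.
Sorted by end: (0,3)  (2,4)  (4,5)  (10,12)  (10,14)  (13,15)  (14,16)  (15,18)  (17,19)  (22,24)
take (0,3); take (4,5); take (10,12); take (13,15); take (15,18); take (22,24).
Selected 6 shows.

6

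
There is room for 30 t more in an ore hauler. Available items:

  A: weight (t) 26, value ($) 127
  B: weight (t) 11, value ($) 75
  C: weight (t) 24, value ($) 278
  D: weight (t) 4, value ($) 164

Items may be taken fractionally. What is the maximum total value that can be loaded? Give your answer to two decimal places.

455.64

Order: D (164/4=41.00) > C (278/24=11.58) > B (75/11=6.82) > A (127/26=4.88)
Fill: take D (4 @ 164) → take C (24 @ 278) → take 2/11 of B → 13.64; 30/30 used.
Total value = 455.64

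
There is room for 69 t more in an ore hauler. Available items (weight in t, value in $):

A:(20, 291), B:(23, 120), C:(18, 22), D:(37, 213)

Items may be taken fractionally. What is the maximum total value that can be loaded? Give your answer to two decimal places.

Order: A (291/20=14.55) > D (213/37=5.76) > B (120/23=5.22) > C (22/18=1.22)
Fill: take A (20 @ 291) → take D (37 @ 213) → take 12/23 of B → 62.61; 69/69 used.
Total value = 566.61

566.61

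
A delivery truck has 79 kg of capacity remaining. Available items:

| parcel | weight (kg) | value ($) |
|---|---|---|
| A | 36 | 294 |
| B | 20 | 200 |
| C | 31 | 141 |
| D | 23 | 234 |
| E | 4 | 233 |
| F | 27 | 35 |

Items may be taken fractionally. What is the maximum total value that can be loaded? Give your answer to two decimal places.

Sort by value per unit weight and fill in that order.
Order: E (233/4=58.25) > D (234/23=10.17) > B (200/20=10.00) > A (294/36=8.17) > C (141/31=4.55) > F (35/27=1.30)
Fill: take E (4 @ 233) → take D (23 @ 234) → take B (20 @ 200) → take 32/36 of A → 261.33; 79/79 used.
Total value = 928.33

928.33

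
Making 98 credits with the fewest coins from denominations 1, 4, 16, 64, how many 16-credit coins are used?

Greedy: take as many of the largest coin as possible, then repeat with the remainder.
98 − 1×64→34 − 2×16→2 − 2×1→0
Count of 16: 2

2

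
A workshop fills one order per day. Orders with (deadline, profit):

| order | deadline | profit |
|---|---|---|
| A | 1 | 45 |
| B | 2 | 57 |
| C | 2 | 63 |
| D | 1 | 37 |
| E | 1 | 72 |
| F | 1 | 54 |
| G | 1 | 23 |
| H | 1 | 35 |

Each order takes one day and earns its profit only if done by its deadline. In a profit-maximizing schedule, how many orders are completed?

Sort by profit descending; place each in the latest free slot ≤ its deadline.
By profit: E(d1,72), C(d2,63), B(d2,57), F(d1,54), A(d1,45), D(d1,37), H(d1,35), G(d1,23)
E→slot 1; C→slot 2; B skipped; F skipped; A skipped; D skipped; H skipped; G skipped.
2 of 8 scheduled.

2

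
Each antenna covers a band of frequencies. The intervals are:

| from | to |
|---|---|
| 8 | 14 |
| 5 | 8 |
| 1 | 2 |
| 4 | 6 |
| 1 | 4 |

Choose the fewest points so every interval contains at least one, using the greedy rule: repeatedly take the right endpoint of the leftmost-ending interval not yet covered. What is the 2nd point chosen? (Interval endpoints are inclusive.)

By right end: [1,2]  [1,4]  [4,6]  [5,8]  [8,14]
[1,2] uncovered → point at 2; [4,6] uncovered → point at 6; [8,14] uncovered → point at 14.
Points: 2, 6, 14 (3 total).

6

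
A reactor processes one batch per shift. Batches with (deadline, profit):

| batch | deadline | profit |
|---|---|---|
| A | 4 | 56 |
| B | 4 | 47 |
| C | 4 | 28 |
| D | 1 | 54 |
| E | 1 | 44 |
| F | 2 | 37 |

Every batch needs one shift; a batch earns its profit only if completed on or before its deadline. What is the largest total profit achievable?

Take jobs in profit order; each goes to the latest open slot no later than its deadline.
By profit: A(d4,56), D(d1,54), B(d4,47), E(d1,44), F(d2,37), C(d4,28)
A→slot 4; D→slot 1; B→slot 3; E skipped; F→slot 2; C skipped.
Profit = 54 + 37 + 47 + 56 = 194

194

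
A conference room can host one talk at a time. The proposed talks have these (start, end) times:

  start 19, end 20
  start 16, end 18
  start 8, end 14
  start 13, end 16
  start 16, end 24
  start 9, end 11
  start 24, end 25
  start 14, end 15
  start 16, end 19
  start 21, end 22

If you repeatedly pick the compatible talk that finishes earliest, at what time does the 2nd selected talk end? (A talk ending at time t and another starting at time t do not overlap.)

Greedy by earliest finish: after sorting by end time, pick each interval compatible with the last pick.
By end time: (9,11), (8,14), (14,15), (13,16), (16,18), (16,19), (19,20), (21,22), (16,24), (24,25).
Pick (9,11); next start ≥ 11 → (14,15); next start ≥ 15 → (16,18); next start ≥ 18 → (19,20); next start ≥ 20 → (21,22); next start ≥ 22 → (24,25).
Selected: (9,11) (14,15) (16,18) (19,20) (21,22) (24,25)

15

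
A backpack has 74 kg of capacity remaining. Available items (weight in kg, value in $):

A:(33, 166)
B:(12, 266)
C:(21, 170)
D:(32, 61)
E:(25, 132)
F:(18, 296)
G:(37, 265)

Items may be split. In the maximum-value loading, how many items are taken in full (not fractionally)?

3

Ratios (sorted): B 22.17, F 16.44, C 8.10, G 7.16, E 5.28, A 5.03, D 1.91
take B (12 @ 266); take F (18 @ 296); take C (21 @ 170); take 23/37 of G → 164.73. Capacity used 74/74.
3 item(s) taken whole; one partial (take 23/37 of G).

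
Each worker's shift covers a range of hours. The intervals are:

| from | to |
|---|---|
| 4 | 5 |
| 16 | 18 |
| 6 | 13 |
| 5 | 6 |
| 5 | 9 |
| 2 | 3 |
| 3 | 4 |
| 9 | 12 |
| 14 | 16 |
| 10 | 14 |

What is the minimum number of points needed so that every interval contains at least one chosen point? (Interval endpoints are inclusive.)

Process intervals by earliest right end; each time one isn't hit yet, stab at its right endpoint.
Sorted: [2,3] [3,4] [4,5] [5,6] [5,9] [9,12] [6,13] [10,14] [14,16] [16,18]
{[2,3],[3,4]} hit by 3; {[4,5],[5,6],[5,9]} hit by 5; {[9,12],[6,13],[10,14]} hit by 12; {[14,16],[16,18]} hit by 16.
Points: 3, 5, 12, 16 (4 total).

4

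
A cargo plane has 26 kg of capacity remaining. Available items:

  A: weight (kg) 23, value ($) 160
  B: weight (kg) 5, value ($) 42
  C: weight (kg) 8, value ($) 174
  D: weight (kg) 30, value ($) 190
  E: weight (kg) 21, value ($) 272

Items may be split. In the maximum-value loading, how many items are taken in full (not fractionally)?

1

Greedy by value/weight ratio, highest first.
Ratios (sorted): C 21.75, E 12.95, B 8.40, A 6.96, D 6.33
take C (8 @ 174); take 18/21 of E → 233.14. Capacity used 26/26.
1 item(s) taken whole; one partial (take 18/21 of E).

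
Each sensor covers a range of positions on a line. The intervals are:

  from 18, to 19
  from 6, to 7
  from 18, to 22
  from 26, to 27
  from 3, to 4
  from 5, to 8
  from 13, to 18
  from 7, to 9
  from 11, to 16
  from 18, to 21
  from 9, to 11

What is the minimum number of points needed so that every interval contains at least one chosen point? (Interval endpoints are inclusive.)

Sort by right endpoint; whenever an interval is uncovered, place a point at its right end.
By right end: [3,4]  [6,7]  [5,8]  [7,9]  [9,11]  [11,16]  [13,18]  [18,19]  [18,21]  [18,22]  [26,27]
[3,4] uncovered → point at 4; [6,7] uncovered → point at 7; [9,11] uncovered → point at 11; [13,18] uncovered → point at 18; [26,27] uncovered → point at 27.
Points: 4, 7, 11, 18, 27 (5 total).

5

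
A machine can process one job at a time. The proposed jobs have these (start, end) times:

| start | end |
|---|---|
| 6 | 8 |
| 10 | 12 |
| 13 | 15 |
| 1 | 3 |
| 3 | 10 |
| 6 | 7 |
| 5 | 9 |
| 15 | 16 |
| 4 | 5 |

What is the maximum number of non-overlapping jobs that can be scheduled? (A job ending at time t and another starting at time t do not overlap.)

By end time: (1,3), (4,5), (6,7), (6,8), (5,9), (3,10), (10,12), (13,15), (15,16).
Pick (1,3); next start ≥ 3 → (4,5); next start ≥ 5 → (6,7); next start ≥ 7 → (10,12); next start ≥ 12 → (13,15); next start ≥ 15 → (15,16).
Selected 6 jobs.

6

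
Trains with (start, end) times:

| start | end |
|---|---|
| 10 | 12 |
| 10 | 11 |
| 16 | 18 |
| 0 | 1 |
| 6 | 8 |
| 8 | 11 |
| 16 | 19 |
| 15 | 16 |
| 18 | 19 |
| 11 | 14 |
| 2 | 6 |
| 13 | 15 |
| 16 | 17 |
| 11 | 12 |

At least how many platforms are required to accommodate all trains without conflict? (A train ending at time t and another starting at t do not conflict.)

3

Events (time:±→running): 0:+→1 1:-→0 2:+→1 6:-→0 6:+→1 8:-→0 8:+→1 10:+→2 10:+→3 … peak 3.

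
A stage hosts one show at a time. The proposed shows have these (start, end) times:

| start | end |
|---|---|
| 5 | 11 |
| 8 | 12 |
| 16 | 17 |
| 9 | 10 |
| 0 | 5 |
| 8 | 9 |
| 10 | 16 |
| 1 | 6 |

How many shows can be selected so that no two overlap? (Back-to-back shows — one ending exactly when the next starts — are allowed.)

Order by finish time; keep every interval that doesn't clash with the previous kept one.
Sorted by end: (0,5)  (1,6)  (8,9)  (9,10)  (5,11)  (8,12)  (10,16)  (16,17)
take (0,5); skip (1,6); take (8,9); take (9,10); skip (5,11); skip (8,12); take (10,16); take (16,17).
Selected 5 shows.

5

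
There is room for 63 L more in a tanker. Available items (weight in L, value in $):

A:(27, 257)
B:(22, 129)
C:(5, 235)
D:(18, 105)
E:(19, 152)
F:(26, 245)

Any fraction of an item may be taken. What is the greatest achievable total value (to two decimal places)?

Order: C (235/5=47.00) > A (257/27=9.52) > F (245/26=9.42) > E (152/19=8.00) > B (129/22=5.86) > D (105/18=5.83)
Fill: take C (5 @ 235) → take A (27 @ 257) → take F (26 @ 245) → take 5/19 of E → 40.00; 63/63 used.
Total value = 777.00

777.00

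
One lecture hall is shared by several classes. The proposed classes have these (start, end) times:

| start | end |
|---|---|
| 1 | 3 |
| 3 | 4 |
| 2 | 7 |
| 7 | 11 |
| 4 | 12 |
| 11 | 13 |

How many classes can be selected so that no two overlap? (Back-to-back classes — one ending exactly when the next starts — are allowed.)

Order by finish time; keep every interval that doesn't clash with the previous kept one.
Sorted by end: (1,3)  (3,4)  (2,7)  (7,11)  (4,12)  (11,13)
take (1,3); take (3,4); skip (2,7); take (7,11); skip (4,12); take (11,13).
Selected 4 classes.

4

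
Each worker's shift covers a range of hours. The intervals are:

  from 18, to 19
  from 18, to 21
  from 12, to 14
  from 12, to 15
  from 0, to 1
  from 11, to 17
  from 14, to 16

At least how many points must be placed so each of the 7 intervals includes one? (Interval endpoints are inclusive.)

Sort by right endpoint; whenever an interval is uncovered, place a point at its right end.
By right end: [0,1]  [12,14]  [12,15]  [14,16]  [11,17]  [18,19]  [18,21]
[0,1] uncovered → point at 1; [12,14] uncovered → point at 14; [18,19] uncovered → point at 19.
Points: 1, 14, 19 (3 total).

3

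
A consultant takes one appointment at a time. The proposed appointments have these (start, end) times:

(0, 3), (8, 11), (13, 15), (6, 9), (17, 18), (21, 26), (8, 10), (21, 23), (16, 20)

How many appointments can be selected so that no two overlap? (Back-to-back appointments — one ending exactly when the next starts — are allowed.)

5

Sort by end time and greedily take each interval whose start is ≥ the last chosen end.
By end time: (0,3), (6,9), (8,10), (8,11), (13,15), (17,18), (16,20), (21,23), (21,26).
Pick (0,3); next start ≥ 3 → (6,9); next start ≥ 9 → (13,15); next start ≥ 15 → (17,18); next start ≥ 18 → (21,23).
Selected 5 appointments.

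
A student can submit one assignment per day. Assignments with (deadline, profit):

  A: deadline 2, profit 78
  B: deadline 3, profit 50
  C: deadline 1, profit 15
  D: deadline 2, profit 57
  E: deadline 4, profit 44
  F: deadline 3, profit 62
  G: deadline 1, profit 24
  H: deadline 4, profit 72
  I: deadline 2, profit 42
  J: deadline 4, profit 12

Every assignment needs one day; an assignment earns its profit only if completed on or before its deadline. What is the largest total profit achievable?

269

Take jobs in profit order; each goes to the latest open slot no later than its deadline.
By profit: A(d2,78), H(d4,72), F(d3,62), D(d2,57), B(d3,50), E(d4,44), I(d2,42), G(d1,24), C(d1,15), J(d4,12)
A→slot 2; H→slot 4; F→slot 3; D→slot 1; B skipped; E skipped; I skipped; G skipped; C skipped; J skipped.
Profit = 57 + 78 + 62 + 72 = 269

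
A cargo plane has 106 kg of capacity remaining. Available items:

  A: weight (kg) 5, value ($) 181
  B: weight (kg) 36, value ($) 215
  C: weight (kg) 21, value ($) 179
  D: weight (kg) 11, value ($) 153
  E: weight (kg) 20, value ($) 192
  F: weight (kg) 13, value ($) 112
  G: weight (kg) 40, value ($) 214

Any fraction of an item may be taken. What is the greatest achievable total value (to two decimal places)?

1032.00

Greedy by value/weight ratio, highest first.
Ratios (sorted): A 36.20, D 13.91, E 9.60, F 8.62, C 8.52, B 5.97, G 5.35
take A (5 @ 181); take D (11 @ 153); take E (20 @ 192); take F (13 @ 112); take C (21 @ 179); take B (36 @ 215). Capacity used 106/106.
Total value = 1032.00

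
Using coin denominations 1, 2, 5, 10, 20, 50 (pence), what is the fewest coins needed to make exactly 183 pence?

7

Greedy: take as many of the largest coin as possible, then repeat with the remainder.
183 = 3×50 + 1×20 + 1×10 + 1×2 + 1×1
Total coins = 3 + 1 + 1 + 1 + 1 = 7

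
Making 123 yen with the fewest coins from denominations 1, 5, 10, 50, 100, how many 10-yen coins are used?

123 = 1×100 + 2×10 + 3×1
Count of 10: 2

2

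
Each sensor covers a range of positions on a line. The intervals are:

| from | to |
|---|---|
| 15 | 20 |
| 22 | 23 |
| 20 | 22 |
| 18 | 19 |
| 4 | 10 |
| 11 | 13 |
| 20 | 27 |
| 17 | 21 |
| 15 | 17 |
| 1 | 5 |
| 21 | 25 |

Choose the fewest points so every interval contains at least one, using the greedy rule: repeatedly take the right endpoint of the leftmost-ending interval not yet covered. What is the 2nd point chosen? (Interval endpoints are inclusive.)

Sort by right endpoint; whenever an interval is uncovered, place a point at its right end.
Sorted: [1,5] [4,10] [11,13] [15,17] [18,19] [15,20] [17,21] [20,22] [22,23] [21,25] [20,27]
{[1,5],[4,10]} hit by 5; {[11,13]} hit by 13; {[15,17]} hit by 17; {[18,19],[15,20],[17,21]} hit by 19; {[20,22],[22,23],[21,25],[20,27]} hit by 22.
Points: 5, 13, 17, 19, 22 (5 total).

13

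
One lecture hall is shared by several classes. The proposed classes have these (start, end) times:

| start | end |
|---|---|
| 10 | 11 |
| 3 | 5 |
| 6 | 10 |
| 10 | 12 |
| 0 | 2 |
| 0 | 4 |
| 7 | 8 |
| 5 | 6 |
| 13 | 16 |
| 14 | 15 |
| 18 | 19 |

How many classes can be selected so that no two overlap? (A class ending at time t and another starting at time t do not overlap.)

7

Order by finish time; keep every interval that doesn't clash with the previous kept one.
By end time: (0,2), (0,4), (3,5), (5,6), (7,8), (6,10), (10,11), (10,12), (14,15), (13,16), (18,19).
Pick (0,2); next start ≥ 2 → (3,5); next start ≥ 5 → (5,6); next start ≥ 6 → (7,8); next start ≥ 8 → (10,11); next start ≥ 11 → (14,15); next start ≥ 15 → (18,19).
Selected 7 classes.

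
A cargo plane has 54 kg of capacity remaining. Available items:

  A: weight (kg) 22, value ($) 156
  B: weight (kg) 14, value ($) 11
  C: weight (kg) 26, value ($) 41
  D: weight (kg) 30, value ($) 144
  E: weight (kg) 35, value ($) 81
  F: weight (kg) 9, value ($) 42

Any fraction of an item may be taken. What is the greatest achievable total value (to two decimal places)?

309.33

Sort by value per unit weight and fill in that order.
Order: A (156/22=7.09) > D (144/30=4.80) > F (42/9=4.67) > E (81/35=2.31) > C (41/26=1.58) > B (11/14=0.79)
Fill: take A (22 @ 156) → take D (30 @ 144) → take 2/9 of F → 9.33; 54/54 used.
Total value = 309.33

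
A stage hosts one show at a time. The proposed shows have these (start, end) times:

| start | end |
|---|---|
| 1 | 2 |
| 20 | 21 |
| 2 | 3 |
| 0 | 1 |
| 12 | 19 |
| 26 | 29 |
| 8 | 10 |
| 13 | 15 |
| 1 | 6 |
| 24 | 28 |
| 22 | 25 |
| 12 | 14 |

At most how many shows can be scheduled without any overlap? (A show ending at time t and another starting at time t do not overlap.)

Sort by end time and greedily take each interval whose start is ≥ the last chosen end.
Sorted by end: (0,1)  (1,2)  (2,3)  (1,6)  (8,10)  (12,14)  (13,15)  (12,19)  (20,21)  (22,25)  (24,28)  (26,29)
take (0,1); take (1,2); take (2,3); take (8,10); take (12,14); skip (12,19); take (20,21); take (22,25); take (26,29).
Selected 8 shows.

8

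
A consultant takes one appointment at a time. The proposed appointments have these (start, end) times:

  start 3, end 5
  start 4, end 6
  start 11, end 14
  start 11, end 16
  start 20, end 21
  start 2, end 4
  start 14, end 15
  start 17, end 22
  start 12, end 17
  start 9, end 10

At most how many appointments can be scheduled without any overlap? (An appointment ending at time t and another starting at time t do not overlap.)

Greedy by earliest finish: after sorting by end time, pick each interval compatible with the last pick.
Sorted by end: (2,4)  (3,5)  (4,6)  (9,10)  (11,14)  (14,15)  (11,16)  (12,17)  (20,21)  (17,22)
take (2,4); take (4,6); take (9,10); take (11,14); take (14,15); take (20,21); skip (17,22).
Selected 6 appointments.

6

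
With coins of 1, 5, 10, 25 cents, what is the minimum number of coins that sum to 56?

4

56 = 2×25 + 1×5 + 1×1
Total coins = 2 + 1 + 1 = 4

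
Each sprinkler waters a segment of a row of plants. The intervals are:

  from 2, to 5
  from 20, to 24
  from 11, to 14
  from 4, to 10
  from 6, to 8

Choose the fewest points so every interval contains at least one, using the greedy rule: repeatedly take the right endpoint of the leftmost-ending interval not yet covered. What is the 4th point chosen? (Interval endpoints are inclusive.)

24

Process intervals by earliest right end; each time one isn't hit yet, stab at its right endpoint.
By right end: [2,5]  [6,8]  [4,10]  [11,14]  [20,24]
[2,5] uncovered → point at 5; [6,8] uncovered → point at 8; [11,14] uncovered → point at 14; [20,24] uncovered → point at 24.
Points: 5, 8, 14, 24 (4 total).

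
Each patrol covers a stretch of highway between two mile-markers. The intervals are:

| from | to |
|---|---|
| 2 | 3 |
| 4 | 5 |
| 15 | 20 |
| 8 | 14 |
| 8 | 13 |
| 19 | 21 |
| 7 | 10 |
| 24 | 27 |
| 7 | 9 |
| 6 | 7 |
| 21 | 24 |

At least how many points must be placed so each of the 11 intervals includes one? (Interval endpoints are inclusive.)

By right end: [2,3]  [4,5]  [6,7]  [7,9]  [7,10]  [8,13]  [8,14]  [15,20]  [19,21]  [21,24]  [24,27]
[2,3] uncovered → point at 3; [4,5] uncovered → point at 5; [6,7] uncovered → point at 7; [8,13] uncovered → point at 13; [15,20] uncovered → point at 20; [21,24] uncovered → point at 24.
Points: 3, 5, 7, 13, 20, 24 (6 total).

6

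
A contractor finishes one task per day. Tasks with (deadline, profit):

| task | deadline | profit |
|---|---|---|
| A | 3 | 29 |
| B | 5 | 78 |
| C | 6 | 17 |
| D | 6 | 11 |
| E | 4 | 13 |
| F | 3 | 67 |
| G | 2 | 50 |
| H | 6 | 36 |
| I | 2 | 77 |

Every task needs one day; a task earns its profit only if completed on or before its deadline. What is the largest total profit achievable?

Take jobs in profit order; each goes to the latest open slot no later than its deadline.
By profit: B(d5,78), I(d2,77), F(d3,67), G(d2,50), H(d6,36), A(d3,29), C(d6,17), E(d4,13), D(d6,11)
B→slot 5; I→slot 2; F→slot 3; G→slot 1; H→slot 6; A skipped; C→slot 4; E skipped; D skipped.
Profit = 50 + 77 + 67 + 17 + 78 + 36 = 325

325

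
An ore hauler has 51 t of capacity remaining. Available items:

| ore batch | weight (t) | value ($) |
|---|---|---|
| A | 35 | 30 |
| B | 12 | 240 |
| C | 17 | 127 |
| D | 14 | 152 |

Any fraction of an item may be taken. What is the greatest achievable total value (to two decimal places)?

525.86

Ratios (sorted): B 20.00, D 10.86, C 7.47, A 0.86
take B (12 @ 240); take D (14 @ 152); take C (17 @ 127); take 8/35 of A → 6.86. Capacity used 51/51.
Total value = 525.86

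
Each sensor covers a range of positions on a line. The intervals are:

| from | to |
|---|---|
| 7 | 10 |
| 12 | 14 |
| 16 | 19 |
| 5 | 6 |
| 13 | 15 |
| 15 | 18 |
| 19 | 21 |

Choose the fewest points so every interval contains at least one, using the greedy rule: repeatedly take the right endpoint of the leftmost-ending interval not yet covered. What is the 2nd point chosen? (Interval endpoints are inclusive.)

10

Process intervals by earliest right end; each time one isn't hit yet, stab at its right endpoint.
By right end: [5,6]  [7,10]  [12,14]  [13,15]  [15,18]  [16,19]  [19,21]
[5,6] uncovered → point at 6; [7,10] uncovered → point at 10; [12,14] uncovered → point at 14; [15,18] uncovered → point at 18; [19,21] uncovered → point at 21.
Points: 6, 10, 14, 18, 21 (5 total).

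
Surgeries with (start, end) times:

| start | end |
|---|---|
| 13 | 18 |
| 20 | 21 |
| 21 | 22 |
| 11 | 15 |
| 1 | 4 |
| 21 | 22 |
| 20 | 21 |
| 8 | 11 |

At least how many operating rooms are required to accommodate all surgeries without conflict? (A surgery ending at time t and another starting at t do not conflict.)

2

Count concurrent intervals with a sweep; the peak is the room count.
starts: [1, 8, 11, 13, 20, 20, 21, 21]
ends:   [4, 11, 15, 18, 21, 21, 22, 22]
s1→1 e4→0 s8→1 e11→0 s11→1 s13→2  — peak 2.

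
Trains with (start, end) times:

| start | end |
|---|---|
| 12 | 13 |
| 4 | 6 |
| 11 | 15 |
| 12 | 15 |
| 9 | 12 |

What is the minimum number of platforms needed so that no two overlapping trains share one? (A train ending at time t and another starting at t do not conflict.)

3

starts: [4, 9, 11, 12, 12]
ends:   [6, 12, 13, 15, 15]
s4→1 e6→0 s9→1 s11→2 e12→1 s12→2 s12→3  — peak 3.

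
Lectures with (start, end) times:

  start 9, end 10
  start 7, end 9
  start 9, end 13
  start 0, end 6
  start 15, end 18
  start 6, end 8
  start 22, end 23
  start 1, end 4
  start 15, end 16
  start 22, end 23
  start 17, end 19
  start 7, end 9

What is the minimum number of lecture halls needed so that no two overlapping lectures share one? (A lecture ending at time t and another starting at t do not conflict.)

3

Count concurrent intervals with a sweep; the peak is the room count.
Events (time:±→running): 0:+→1 1:+→2 4:-→1 6:-→0 6:+→1 7:+→2 7:+→3 … peak 3.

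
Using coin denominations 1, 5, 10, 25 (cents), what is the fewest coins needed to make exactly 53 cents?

5

Greedy: take as many of the largest coin as possible, then repeat with the remainder.
53 − 2×25→3 − 3×1→0
Total coins = 2 + 3 = 5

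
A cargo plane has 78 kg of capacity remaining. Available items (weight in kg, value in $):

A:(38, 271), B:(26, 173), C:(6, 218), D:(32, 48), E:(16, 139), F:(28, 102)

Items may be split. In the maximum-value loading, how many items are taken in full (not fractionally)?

3

Greedy by value/weight ratio, highest first.
Ratios (sorted): C 36.33, E 8.69, A 7.13, B 6.65, F 3.64, D 1.50
take C (6 @ 218); take E (16 @ 139); take A (38 @ 271); take 18/26 of B → 119.77. Capacity used 78/78.
3 item(s) taken whole; one partial (take 18/26 of B).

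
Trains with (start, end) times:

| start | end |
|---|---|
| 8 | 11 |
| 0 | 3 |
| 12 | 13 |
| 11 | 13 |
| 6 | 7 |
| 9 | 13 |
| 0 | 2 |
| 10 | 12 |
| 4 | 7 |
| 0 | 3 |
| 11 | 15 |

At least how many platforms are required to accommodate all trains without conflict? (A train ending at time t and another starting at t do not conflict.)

4

The answer is the maximum number of intervals overlapping at any instant.
starts: [0, 0, 0, 4, 6, 8, 9, 10, 11, 11, 12]
ends:   [2, 3, 3, 7, 7, 11, 12, 13, 13, 13, 15]
s0→1 s0→2 s0→3 e2→2 e3→1 e3→0 s4→1 s6→2 e7→1 e7→0 s8→1 s9→2 s10→3 e11→2 s11→3 s11→4  — peak 4.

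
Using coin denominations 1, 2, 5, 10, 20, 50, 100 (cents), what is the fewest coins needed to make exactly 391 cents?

7

391 − 3×100→91 − 1×50→41 − 2×20→1 − 1×1→0
Total coins = 3 + 1 + 2 + 1 = 7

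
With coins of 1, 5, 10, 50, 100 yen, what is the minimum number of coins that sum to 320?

320 − 3×100→20 − 2×10→0
Total coins = 3 + 2 = 5

5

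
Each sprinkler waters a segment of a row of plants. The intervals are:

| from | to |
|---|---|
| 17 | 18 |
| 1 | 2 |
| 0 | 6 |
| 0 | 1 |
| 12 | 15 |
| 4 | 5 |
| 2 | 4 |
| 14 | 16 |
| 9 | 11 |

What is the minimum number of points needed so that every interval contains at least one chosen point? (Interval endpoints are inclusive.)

Sort by right endpoint; whenever an interval is uncovered, place a point at its right end.
Sorted: [0,1] [1,2] [2,4] [4,5] [0,6] [9,11] [12,15] [14,16] [17,18]
{[0,1],[1,2]} hit by 1; {[2,4],[4,5],[0,6]} hit by 4; {[9,11]} hit by 11; {[12,15],[14,16]} hit by 15; {[17,18]} hit by 18.
Points: 1, 4, 11, 15, 18 (5 total).

5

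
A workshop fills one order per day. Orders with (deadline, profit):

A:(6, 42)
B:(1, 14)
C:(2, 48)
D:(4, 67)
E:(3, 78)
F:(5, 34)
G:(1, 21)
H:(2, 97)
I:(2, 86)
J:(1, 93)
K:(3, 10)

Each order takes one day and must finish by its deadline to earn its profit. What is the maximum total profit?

Sort by profit descending; place each in the latest free slot ≤ its deadline.
By profit: H(d2,97), J(d1,93), I(d2,86), E(d3,78), D(d4,67), C(d2,48), A(d6,42), F(d5,34), G(d1,21), B(d1,14), K(d3,10)
H→slot 2; J→slot 1; I skipped; E→slot 3; D→slot 4; C skipped; A→slot 6; F→slot 5; G skipped; B skipped; K skipped.
Profit = 93 + 97 + 78 + 67 + 34 + 42 = 411

411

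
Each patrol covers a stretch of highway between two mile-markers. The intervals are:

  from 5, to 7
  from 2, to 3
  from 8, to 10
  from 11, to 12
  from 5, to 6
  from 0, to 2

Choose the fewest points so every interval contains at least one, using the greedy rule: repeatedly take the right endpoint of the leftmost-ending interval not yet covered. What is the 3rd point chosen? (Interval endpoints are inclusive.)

10

Sort by right endpoint; whenever an interval is uncovered, place a point at its right end.
By right end: [0,2]  [2,3]  [5,6]  [5,7]  [8,10]  [11,12]
[0,2] uncovered → point at 2; [5,6] uncovered → point at 6; [8,10] uncovered → point at 10; [11,12] uncovered → point at 12.
Points: 2, 6, 10, 12 (4 total).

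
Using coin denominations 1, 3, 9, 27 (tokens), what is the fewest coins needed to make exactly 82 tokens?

4

82 − 3×27→1 − 1×1→0
Total coins = 3 + 1 = 4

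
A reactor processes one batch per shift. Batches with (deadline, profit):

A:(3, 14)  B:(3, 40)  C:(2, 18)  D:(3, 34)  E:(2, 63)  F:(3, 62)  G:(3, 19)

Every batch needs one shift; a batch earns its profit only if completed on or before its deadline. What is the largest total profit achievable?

Sort by profit descending; place each in the latest free slot ≤ its deadline.
Profit order: E=63 F=62 B=40 D=34 G=19 C=18 A=14
Assign: E→slot 2, F→slot 3, B→slot 1, D skipped, G skipped, C skipped, A skipped.
Slots: [1:B] [2:E] [3:F]
Profit = 40 + 63 + 62 = 165

165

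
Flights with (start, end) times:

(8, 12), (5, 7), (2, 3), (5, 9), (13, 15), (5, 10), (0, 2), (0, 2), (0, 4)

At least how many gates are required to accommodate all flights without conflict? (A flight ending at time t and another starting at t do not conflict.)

Count concurrent intervals with a sweep; the peak is the room count.
Events (time:±→running): 0:+→1 0:+→2 0:+→3 … peak 3.

3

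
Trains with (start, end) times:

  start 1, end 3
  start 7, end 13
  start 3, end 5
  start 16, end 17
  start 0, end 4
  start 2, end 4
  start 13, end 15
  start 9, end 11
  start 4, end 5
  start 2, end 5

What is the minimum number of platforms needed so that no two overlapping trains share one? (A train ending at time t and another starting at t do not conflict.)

4

Count concurrent intervals with a sweep; the peak is the room count.
Events (time:±→running): 0:+→1 1:+→2 2:+→3 2:+→4 … peak 4.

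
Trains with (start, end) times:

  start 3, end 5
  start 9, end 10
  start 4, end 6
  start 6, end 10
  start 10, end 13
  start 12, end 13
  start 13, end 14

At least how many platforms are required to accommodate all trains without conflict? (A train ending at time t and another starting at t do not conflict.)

starts: [3, 4, 6, 9, 10, 12, 13]
ends:   [5, 6, 10, 10, 13, 13, 14]
s3→1 s4→2  — peak 2.

2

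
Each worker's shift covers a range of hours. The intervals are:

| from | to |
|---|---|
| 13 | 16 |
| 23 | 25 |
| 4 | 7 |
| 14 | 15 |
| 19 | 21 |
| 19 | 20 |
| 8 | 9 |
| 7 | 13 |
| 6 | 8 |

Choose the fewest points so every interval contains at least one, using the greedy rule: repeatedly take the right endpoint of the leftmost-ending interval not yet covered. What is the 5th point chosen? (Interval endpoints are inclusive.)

Sort by right endpoint; whenever an interval is uncovered, place a point at its right end.
Sorted: [4,7] [6,8] [8,9] [7,13] [14,15] [13,16] [19,20] [19,21] [23,25]
{[4,7],[6,8]} hit by 7; {[8,9],[7,13]} hit by 9; {[14,15],[13,16]} hit by 15; {[19,20],[19,21]} hit by 20; {[23,25]} hit by 25.
Points: 7, 9, 15, 20, 25 (5 total).

25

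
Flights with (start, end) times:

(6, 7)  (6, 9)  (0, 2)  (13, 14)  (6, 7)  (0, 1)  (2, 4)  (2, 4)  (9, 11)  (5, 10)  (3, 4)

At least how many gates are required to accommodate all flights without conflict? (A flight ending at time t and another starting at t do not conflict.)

4

The answer is the maximum number of intervals overlapping at any instant.
starts: [0, 0, 2, 2, 3, 5, 6, 6, 6, 9, 13]
ends:   [1, 2, 4, 4, 4, 7, 7, 9, 10, 11, 14]
s0→1 s0→2 e1→1 e2→0 s2→1 s2→2 s3→3 e4→2 e4→1 e4→0 s5→1 s6→2 s6→3 s6→4  — peak 4.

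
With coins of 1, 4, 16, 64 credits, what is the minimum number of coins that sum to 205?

205 − 3×64→13 − 3×4→1 − 1×1→0
Total coins = 3 + 3 + 1 = 7

7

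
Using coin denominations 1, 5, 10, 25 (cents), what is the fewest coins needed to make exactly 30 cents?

2

Use the largest denomination that fits, subtract, and repeat.
30 = 1×25 + 1×5
Total coins = 1 + 1 = 2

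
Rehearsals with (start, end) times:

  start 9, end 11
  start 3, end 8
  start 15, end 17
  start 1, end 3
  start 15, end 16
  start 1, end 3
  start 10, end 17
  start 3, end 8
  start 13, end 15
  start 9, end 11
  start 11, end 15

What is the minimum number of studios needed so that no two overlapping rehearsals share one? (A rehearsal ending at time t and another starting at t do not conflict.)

3

The answer is the maximum number of intervals overlapping at any instant.
Events (time:±→running): 1:+→1 1:+→2 3:-→1 3:-→0 3:+→1 3:+→2 8:-→1 8:-→0 9:+→1 9:+→2 10:+→3 … peak 3.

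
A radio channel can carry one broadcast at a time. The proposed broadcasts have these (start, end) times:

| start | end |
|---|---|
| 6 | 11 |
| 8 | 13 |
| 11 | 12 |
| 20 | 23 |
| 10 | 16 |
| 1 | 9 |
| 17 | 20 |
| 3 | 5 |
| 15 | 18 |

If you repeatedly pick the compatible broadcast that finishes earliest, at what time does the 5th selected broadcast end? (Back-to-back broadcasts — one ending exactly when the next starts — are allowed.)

Greedy by earliest finish: after sorting by end time, pick each interval compatible with the last pick.
Sorted by end: (3,5)  (1,9)  (6,11)  (11,12)  (8,13)  (10,16)  (15,18)  (17,20)  (20,23)
take (3,5); take (6,11); take (11,12); skip (8,13); skip (10,16); take (15,18); take (20,23).
Selected: (3,5) (6,11) (11,12) (15,18) (20,23)

23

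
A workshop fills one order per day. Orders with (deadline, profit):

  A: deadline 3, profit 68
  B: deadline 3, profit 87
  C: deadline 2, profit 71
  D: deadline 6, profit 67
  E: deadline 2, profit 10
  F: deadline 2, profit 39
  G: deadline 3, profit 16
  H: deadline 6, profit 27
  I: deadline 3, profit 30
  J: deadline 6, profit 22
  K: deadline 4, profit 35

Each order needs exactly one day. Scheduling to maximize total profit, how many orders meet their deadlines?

6

Profit order: B=87 C=71 A=68 D=67 F=39 K=35 I=30 H=27 J=22 G=16 E=10
Assign: B→slot 3, C→slot 2, A→slot 1, D→slot 6, F skipped, K→slot 4, I skipped, H→slot 5, J skipped, G skipped, E skipped.
Slots: [1:A] [2:C] [3:B] [4:K] [5:H] [6:D]
6 of 11 scheduled.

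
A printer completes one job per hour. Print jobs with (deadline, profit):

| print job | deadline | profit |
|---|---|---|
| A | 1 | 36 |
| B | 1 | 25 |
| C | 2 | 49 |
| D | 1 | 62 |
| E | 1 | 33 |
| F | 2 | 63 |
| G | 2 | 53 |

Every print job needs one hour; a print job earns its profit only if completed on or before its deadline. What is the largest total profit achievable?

Profit order: F=63 D=62 G=53 C=49 A=36 E=33 B=25
Assign: F→slot 2, D→slot 1, G skipped, C skipped, A skipped, E skipped, B skipped.
Slots: [1:D] [2:F]
Profit = 62 + 63 = 125

125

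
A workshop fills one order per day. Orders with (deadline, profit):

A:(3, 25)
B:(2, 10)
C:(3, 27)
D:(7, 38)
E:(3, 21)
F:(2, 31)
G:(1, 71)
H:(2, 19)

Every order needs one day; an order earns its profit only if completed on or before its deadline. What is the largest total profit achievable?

By profit: G(d1,71), D(d7,38), F(d2,31), C(d3,27), A(d3,25), E(d3,21), H(d2,19), B(d2,10)
G→slot 1; D→slot 7; F→slot 2; C→slot 3; A skipped; E skipped; H skipped; B skipped.
Profit = 71 + 31 + 27 + 38 = 167

167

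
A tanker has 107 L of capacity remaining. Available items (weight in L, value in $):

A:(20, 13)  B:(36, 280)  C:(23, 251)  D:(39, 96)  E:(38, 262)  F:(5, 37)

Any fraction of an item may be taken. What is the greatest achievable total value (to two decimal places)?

842.31

Order: C (251/23=10.91) > B (280/36=7.78) > F (37/5=7.40) > E (262/38=6.89) > D (96/39=2.46) > A (13/20=0.65)
Fill: take C (23 @ 251) → take B (36 @ 280) → take F (5 @ 37) → take E (38 @ 262) → take 5/39 of D → 12.31; 107/107 used.
Total value = 842.31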